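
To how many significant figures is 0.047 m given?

2

0.047: leading zeros are not significant.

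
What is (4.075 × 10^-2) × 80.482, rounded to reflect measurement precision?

(4.075 × 10^-2) × 80.482 = 3.2796415
Multiplication/division keeps the fewest significant figures: 4.075 × 10^-2 → 4 s.f., 80.482 → 5 s.f.; limit is 4.
Rounded to 4 significant figures: 3.280.

3.280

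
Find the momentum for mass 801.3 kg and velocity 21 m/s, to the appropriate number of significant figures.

1.7 × 10^4 kg·m/s

momentum = 801.3 kg × 21 m/s = 16827.3 kg·m/s.
801.3 has 4 significant figures; 21 has 2.
Division/multiplication keeps the fewest: 2 significant figures.
Rounded: 1.7 × 10^4 kg·m/s.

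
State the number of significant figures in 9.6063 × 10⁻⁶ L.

5

9.6063 × 10⁻⁶: in scientific notation every digit of the coefficient is significant.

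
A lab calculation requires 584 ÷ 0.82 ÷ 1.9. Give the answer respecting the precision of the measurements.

3.7 × 10²

584 ÷ 0.82 ÷ 1.9 = 374.839537869…
Multiplication/division keeps the fewest significant figures: 584 → 3 s.f., 0.82 → 2 s.f., 1.9 → 2 s.f.; limit is 2.
Rounded to 2 significant figures: 3.7 × 10².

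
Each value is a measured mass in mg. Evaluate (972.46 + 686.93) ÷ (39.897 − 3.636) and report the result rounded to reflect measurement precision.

45.762

972.46 + 686.93 = 1659.39, limited to 2 d.p. → 6 s.f.; 39.897 − 3.636 = 36.261, limited to 3 d.p. → 5 s.f.
Carrying full precision, 1659.39 ÷ 36.261 = 45.7623893439…; keep min(6, 5) = 5 s.f.
Rounded to 5 significant figures: 45.762.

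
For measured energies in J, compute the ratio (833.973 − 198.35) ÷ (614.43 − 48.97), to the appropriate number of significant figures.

1.1241

833.973 − 198.35 = 635.623, limited to 2 d.p. → 5 s.f.; 614.43 − 48.97 = 565.46, limited to 2 d.p. → 5 s.f.
Carrying full precision, 635.623 ÷ 565.46 = 1.12408127896…; keep min(5, 5) = 5 s.f.
Rounded to 5 significant figures: 1.1241.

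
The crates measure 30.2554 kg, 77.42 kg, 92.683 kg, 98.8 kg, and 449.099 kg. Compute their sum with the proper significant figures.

748.3 kg

30.2554 kg + 77.42 kg + 92.683 kg + 98.8 kg + 449.099 kg = 748.2574 kg.
Addition/subtraction keeps the fewest decimal places: 30.2554 → 4 decimal places, 77.42 → 2 decimal places, 92.683 → 3 decimal places, 98.8 → 1 decimal place, 449.099 → 3 decimal places; limit is 1.
Rounded to 1 decimal place: 748.3 kg.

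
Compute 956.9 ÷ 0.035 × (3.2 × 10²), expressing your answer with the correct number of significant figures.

956.9 ÷ 0.035 × (3.2 × 10²) = 8748800
Multiplication/division keeps the fewest significant figures: 956.9 → 4 s.f., 0.035 → 2 s.f., 3.2 × 10² → 2 s.f.; limit is 2.
Rounded to 2 significant figures: 8.7 × 10⁶.

8.7 × 10⁶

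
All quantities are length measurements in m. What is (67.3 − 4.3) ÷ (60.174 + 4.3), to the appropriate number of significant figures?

0.977

67.3 − 4.3 = 63.0, limited to 1 d.p. → 3 s.f.; 60.174 + 4.3 = 64.474, limited to 1 d.p. → 3 s.f.
Carrying full precision, 63.0 ÷ 64.474 = 0.97713807116…; keep min(3, 3) = 3 s.f.
Rounded to 3 significant figures: 0.977.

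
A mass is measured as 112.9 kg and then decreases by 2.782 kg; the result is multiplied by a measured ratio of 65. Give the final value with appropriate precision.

7.2 × 10³ kg

112.9 kg − 2.782 kg = 110.118 kg; the difference is limited to 1 decimal place (4 s.f.).
Carrying full precision, 110.118 × 65 = 7157.67 kg; 65 has 2 s.f., so the result keeps min(4, 2) = 2 s.f.
Rounded to 2 significant figures: 7.2 × 10³ kg.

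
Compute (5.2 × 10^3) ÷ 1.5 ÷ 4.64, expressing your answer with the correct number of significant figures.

7.5 × 10^2

(5.2 × 10^3) ÷ 1.5 ÷ 4.64 = 747.126436782…
Multiplication/division keeps the fewest significant figures: 5.2 × 10^3 → 2 s.f., 1.5 → 2 s.f., 4.64 → 3 s.f.; limit is 2.
Rounded to 2 significant figures: 7.5 × 10^2.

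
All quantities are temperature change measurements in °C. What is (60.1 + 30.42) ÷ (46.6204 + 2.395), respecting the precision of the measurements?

1.85

60.1 + 30.42 = 90.52, limited to 1 d.p. → 3 s.f.; 46.6204 + 2.395 = 49.0154, limited to 3 d.p. → 5 s.f.
Carrying full precision, 90.52 ÷ 49.0154 = 1.84676652644…; keep min(3, 5) = 3 s.f.
Rounded to 3 significant figures: 1.85.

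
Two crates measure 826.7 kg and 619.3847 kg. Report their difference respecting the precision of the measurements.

207.3 kg

826.7 kg − 619.3847 kg = 207.3153 kg.
Addition/subtraction keeps the fewest decimal places: 826.7 → 1 decimal place, 619.3847 → 4 decimal places; limit is 1.
Rounded to 1 decimal place: 207.3 kg.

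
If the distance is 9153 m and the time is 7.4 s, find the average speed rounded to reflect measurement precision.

1.2 × 10³ m/s

average speed = 9153 m ÷ 7.4 s = 1236.89189189… m/s.
9153 has 4 significant figures; 7.4 has 2.
Division/multiplication keeps the fewest: 2 significant figures.
Rounded: 1.2 × 10³ m/s.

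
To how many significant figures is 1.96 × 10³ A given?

3

1.96 × 10³: in scientific notation every digit of the coefficient is significant.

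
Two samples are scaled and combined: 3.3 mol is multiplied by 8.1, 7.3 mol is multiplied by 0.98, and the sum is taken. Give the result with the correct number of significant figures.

34 mol

3.3 × 8.1 = 26.73 → 27 mol (2 s.f., last digit at the 10^0 place).
7.3 × 0.98 = 7.154 → 7.2 mol (2 s.f., last digit at the 10^-1 place).
Sum: 33.884 mol; keep the coarser place, 10^0.
Result: 34 mol.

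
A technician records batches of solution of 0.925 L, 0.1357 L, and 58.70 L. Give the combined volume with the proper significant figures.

59.76 L

0.925 L + 0.1357 L + 58.70 L = 59.7607 L.
Addition/subtraction keeps the fewest decimal places: 0.925 → 3 decimal places, 0.1357 → 4 decimal places, 58.70 → 2 decimal places; limit is 2.
Rounded to 2 decimal places: 59.76 L.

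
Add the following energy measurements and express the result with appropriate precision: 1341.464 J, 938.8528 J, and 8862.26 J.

1341.464 J + 938.8528 J + 8862.26 J = 11142.5768 J.
Addition/subtraction keeps the fewest decimal places: 1341.464 → 3 decimal places, 938.8528 → 4 decimal places, 8862.26 → 2 decimal places; limit is 2.
Rounded to 2 decimal places: 11142.58 J.

11142.58 J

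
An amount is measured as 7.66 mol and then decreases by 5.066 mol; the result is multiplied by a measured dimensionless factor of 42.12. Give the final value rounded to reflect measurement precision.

109 mol

7.66 mol − 5.066 mol = 2.594 mol; the difference is limited to 2 decimal places (3 s.f.).
Carrying full precision, 2.594 × 42.12 = 109.25928 mol; 42.12 has 4 s.f., so the result keeps min(3, 4) = 3 s.f.
Rounded to 3 significant figures: 109 mol.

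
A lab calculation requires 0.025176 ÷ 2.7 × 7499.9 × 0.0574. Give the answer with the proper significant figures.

4.0

0.025176 ÷ 2.7 × 7499.9 × 0.0574 = 4.01411981102…
Multiplication/division keeps the fewest significant figures: 0.025176 → 5 s.f., 2.7 → 2 s.f., 7499.9 → 5 s.f., 0.0574 → 3 s.f.; limit is 2.
Rounded to 2 significant figures: 4.0.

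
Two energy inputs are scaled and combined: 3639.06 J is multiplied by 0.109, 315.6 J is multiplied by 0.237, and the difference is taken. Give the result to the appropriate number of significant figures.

3639.06 × 0.109 = 396.65754 → 397 J (3 s.f., last digit at the 10^0 place).
315.6 × 0.237 = 74.7972 → 74.8 J (3 s.f., last digit at the 10^-1 place).
Difference: 321.86034 J; keep the coarser place, 10^0.
Result: 322 J.

322 J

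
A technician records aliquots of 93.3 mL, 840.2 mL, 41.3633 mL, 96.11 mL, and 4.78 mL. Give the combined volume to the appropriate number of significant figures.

93.3 mL + 840.2 mL + 41.3633 mL + 96.11 mL + 4.78 mL = 1075.7533 mL.
Addition/subtraction keeps the fewest decimal places: 93.3 → 1 decimal place, 840.2 → 1 decimal place, 41.3633 → 4 decimal places, 96.11 → 2 decimal places, 4.78 → 2 decimal places; limit is 1.
Rounded to 1 decimal place: 1.0758 × 10^3 mL.

1.0758 × 10^3 mL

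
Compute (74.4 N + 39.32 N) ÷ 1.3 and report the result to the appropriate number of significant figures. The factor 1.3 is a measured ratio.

74.4 N + 39.32 N = 113.72 N; the sum is limited to 1 decimal place (4 s.f.).
Carrying full precision, 113.72 ÷ 1.3 = 87.4769230769… N; 1.3 has 2 s.f., so the result keeps min(4, 2) = 2 s.f.
Rounded to 2 significant figures: 87 N.

87 N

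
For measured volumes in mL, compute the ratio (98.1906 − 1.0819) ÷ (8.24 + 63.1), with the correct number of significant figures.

1.36

98.1906 − 1.0819 = 97.1087, limited to 4 d.p. → 6 s.f.; 8.24 + 63.1 = 71.34, limited to 1 d.p. → 3 s.f.
Carrying full precision, 97.1087 ÷ 71.34 = 1.36120970003…; keep min(6, 3) = 3 s.f.
Rounded to 3 significant figures: 1.36.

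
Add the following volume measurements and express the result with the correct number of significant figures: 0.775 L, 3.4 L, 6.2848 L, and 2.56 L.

0.775 L + 3.4 L + 6.2848 L + 2.56 L = 13.0198 L.
Addition/subtraction keeps the fewest decimal places: 0.775 → 3 decimal places, 3.4 → 1 decimal place, 6.2848 → 4 decimal places, 2.56 → 2 decimal places; limit is 1.
Rounded to 1 decimal place: 13.0 L.

13.0 L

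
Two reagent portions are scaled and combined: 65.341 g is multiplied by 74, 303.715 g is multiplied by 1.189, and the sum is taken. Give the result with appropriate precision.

65.341 × 74 = 4835.234 → 4.8 × 10³ g (2 s.f., last digit at the 10^2 place).
303.715 × 1.189 = 361.117135 → 361.1 g (4 s.f., last digit at the 10^-1 place).
Sum: 5196.351135 g; keep the coarser place, 10^2.
Result: 5.2 × 10³ g.

5.2 × 10³ g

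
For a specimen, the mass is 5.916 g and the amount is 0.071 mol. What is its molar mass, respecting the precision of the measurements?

molar mass = 5.916 g ÷ 0.071 mol = 83.323943662… g/mol.
5.916 has 4 significant figures; 0.071 has 2.
Division/multiplication keeps the fewest: 2 significant figures.
Rounded: 83 g/mol.

83 g/mol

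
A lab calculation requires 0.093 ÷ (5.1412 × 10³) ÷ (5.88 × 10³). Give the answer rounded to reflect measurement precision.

3.1 × 10⁻⁹

0.093 ÷ (5.1412 × 10³) ÷ (5.88 × 10³) = 3.07638810601 × 10^-9…
Multiplication/division keeps the fewest significant figures: 0.093 → 2 s.f., 5.1412 × 10³ → 5 s.f., 5.88 × 10³ → 3 s.f.; limit is 2.
Rounded to 2 significant figures: 3.1 × 10⁻⁹.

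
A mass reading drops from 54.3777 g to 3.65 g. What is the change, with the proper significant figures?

54.3777 g − 3.65 g = 50.7277 g.
Addition/subtraction keeps the fewest decimal places: 54.3777 → 4 decimal places, 3.65 → 2 decimal places; limit is 2.
Rounded to 2 decimal places: 50.73 g.

50.73 g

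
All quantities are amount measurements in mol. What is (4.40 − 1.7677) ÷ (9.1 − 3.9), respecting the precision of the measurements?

4.40 − 1.7677 = 2.6323, limited to 2 d.p. → 3 s.f.; 9.1 − 3.9 = 5.2, limited to 1 d.p. → 2 s.f.
Carrying full precision, 2.6323 ÷ 5.2 = 0.506211538462…; keep min(3, 2) = 2 s.f.
Rounded to 2 significant figures: 0.51.

0.51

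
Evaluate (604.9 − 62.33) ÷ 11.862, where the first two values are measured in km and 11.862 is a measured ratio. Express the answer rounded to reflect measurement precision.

45.74 km

604.9 km − 62.33 km = 542.57 km; the difference is limited to 1 decimal place (4 s.f.).
Carrying full precision, 542.57 ÷ 11.862 = 45.740178722… km; 11.862 has 5 s.f., so the result keeps min(4, 5) = 4 s.f.
Rounded to 4 significant figures: 45.74 km.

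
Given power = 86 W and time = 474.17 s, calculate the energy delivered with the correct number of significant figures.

energy delivered = 86 W × 474.17 s = 40778.62 J.
86 has 2 significant figures; 474.17 has 5.
Division/multiplication keeps the fewest: 2 significant figures.
Rounded: 4.1 × 10⁴ J.

4.1 × 10⁴ J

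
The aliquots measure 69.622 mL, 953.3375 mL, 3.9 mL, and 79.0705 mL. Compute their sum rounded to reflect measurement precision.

1105.9 mL

69.622 mL + 953.3375 mL + 3.9 mL + 79.0705 mL = 1105.9300 mL.
Addition/subtraction keeps the fewest decimal places: 69.622 → 3 decimal places, 953.3375 → 4 decimal places, 3.9 → 1 decimal place, 79.0705 → 4 decimal places; limit is 1.
Rounded to 1 decimal place: 1105.9 mL.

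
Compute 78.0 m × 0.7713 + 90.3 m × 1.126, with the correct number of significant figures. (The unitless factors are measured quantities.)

78.0 × 0.7713 = 60.1614 → 60.2 m (3 s.f., last digit at the 10^-1 place).
90.3 × 1.126 = 101.6778 → 102 m (3 s.f., last digit at the 10^0 place).
Sum: 161.8392 m; keep the coarser place, 10^0.
Result: 162 m.

162 m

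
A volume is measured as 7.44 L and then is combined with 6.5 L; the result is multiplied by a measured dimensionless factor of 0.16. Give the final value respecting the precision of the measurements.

7.44 L + 6.5 L = 13.94 L; the sum is limited to 1 decimal place (3 s.f.).
Carrying full precision, 13.94 × 0.16 = 2.2304 L; 0.16 has 2 s.f., so the result keeps min(3, 2) = 2 s.f.
Rounded to 2 significant figures: 2.2 L.

2.2 L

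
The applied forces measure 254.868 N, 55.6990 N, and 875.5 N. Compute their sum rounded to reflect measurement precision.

254.868 N + 55.6990 N + 875.5 N = 1186.0670 N.
Addition/subtraction keeps the fewest decimal places: 254.868 → 3 decimal places, 55.6990 → 4 decimal places, 875.5 → 1 decimal place; limit is 1.
Rounded to 1 decimal place: 1186.1 N.

1186.1 N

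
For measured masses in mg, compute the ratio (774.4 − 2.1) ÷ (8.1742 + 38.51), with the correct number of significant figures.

16.54

774.4 − 2.1 = 772.3, limited to 1 d.p. → 4 s.f.; 8.1742 + 38.51 = 46.6842, limited to 2 d.p. → 4 s.f.
Carrying full precision, 772.3 ÷ 46.6842 = 16.5430702465…; keep min(4, 4) = 4 s.f.
Rounded to 4 significant figures: 16.54.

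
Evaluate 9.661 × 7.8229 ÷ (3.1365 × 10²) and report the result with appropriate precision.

9.661 × 7.8229 ÷ (3.1365 × 10²) = 0.240959786067…
Multiplication/division keeps the fewest significant figures: 9.661 → 4 s.f., 7.8229 → 5 s.f., 3.1365 × 10² → 5 s.f.; limit is 4.
Rounded to 4 significant figures: 0.2410.

0.2410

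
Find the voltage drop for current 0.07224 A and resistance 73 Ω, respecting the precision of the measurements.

voltage drop = 0.07224 A × 73 Ω = 5.27352 V.
0.07224 has 4 significant figures; 73 has 2.
Division/multiplication keeps the fewest: 2 significant figures.
Rounded: 5.3 V.

5.3 V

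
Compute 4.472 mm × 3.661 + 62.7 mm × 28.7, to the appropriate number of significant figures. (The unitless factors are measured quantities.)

4.472 × 3.661 = 16.371992 → 16.37 mm (4 s.f., last digit at the 10^-2 place).
62.7 × 28.7 = 1799.49 → 1.80 × 10³ mm (3 s.f., last digit at the 10^1 place).
Sum: 1815.861992 mm; keep the coarser place, 10^1.
Result: 1.82 × 10³ mm.

1.82 × 10³ mm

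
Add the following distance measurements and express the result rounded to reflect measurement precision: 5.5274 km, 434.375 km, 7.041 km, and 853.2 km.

5.5274 km + 434.375 km + 7.041 km + 853.2 km = 1300.1434 km.
Addition/subtraction keeps the fewest decimal places: 5.5274 → 4 decimal places, 434.375 → 3 decimal places, 7.041 → 3 decimal places, 853.2 → 1 decimal place; limit is 1.
Rounded to 1 decimal place: 1300.1 km.

1300.1 km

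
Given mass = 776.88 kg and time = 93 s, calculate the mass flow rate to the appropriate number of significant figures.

mass flow rate = 776.88 kg ÷ 93 s = 8.3535483871… kg/s.
776.88 has 5 significant figures; 93 has 2.
Division/multiplication keeps the fewest: 2 significant figures.
Rounded: 8.4 kg/s.

8.4 kg/s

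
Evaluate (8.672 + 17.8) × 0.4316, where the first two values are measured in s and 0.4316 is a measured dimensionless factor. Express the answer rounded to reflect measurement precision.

11.4 s

8.672 s + 17.8 s = 26.472 s; the sum is limited to 1 decimal place (3 s.f.).
Carrying full precision, 26.472 × 0.4316 = 11.4253152 s; 0.4316 has 4 s.f., so the result keeps min(3, 4) = 3 s.f.
Rounded to 3 significant figures: 11.4 s.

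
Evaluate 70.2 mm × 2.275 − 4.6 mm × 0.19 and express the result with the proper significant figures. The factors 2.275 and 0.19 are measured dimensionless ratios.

159 mm

70.2 × 2.275 = 159.705 → 160. mm (3 s.f., last digit at the 10^0 place).
4.6 × 0.19 = 0.874 → 0.87 mm (2 s.f., last digit at the 10^-2 place).
Difference: 158.831 mm; keep the coarser place, 10^0.
Result: 159 mm.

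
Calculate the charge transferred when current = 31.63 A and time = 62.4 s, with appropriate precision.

charge transferred = 31.63 A × 62.4 s = 1973.712 C.
31.63 has 4 significant figures; 62.4 has 3.
Division/multiplication keeps the fewest: 3 significant figures.
Rounded: 1.97 × 10³ C.

1.97 × 10³ C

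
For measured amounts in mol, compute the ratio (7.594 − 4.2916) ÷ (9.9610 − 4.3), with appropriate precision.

7.594 − 4.2916 = 3.3024, limited to 3 d.p. → 4 s.f.; 9.9610 − 4.3 = 5.6610, limited to 1 d.p. → 2 s.f.
Carrying full precision, 3.3024 ÷ 5.6610 = 0.583359830419…; keep min(4, 2) = 2 s.f.
Rounded to 2 significant figures: 0.58.

0.58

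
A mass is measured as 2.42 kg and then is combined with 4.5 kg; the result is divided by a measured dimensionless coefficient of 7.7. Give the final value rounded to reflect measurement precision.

0.90 kg

2.42 kg + 4.5 kg = 6.92 kg; the sum is limited to 1 decimal place (2 s.f.).
Carrying full precision, 6.92 ÷ 7.7 = 0.898701298701… kg; 7.7 has 2 s.f., so the result keeps min(2, 2) = 2 s.f.
Rounded to 2 significant figures: 0.90 kg.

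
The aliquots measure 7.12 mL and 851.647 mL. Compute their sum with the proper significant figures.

858.77 mL

7.12 mL + 851.647 mL = 858.767 mL.
Addition/subtraction keeps the fewest decimal places: 7.12 → 2 decimal places, 851.647 → 3 decimal places; limit is 2.
Rounded to 2 decimal places: 858.77 mL.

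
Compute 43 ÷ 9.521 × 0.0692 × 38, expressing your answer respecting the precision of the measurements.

12

43 ÷ 9.521 × 0.0692 × 38 = 11.8761474635…
Multiplication/division keeps the fewest significant figures: 43 → 2 s.f., 9.521 → 4 s.f., 0.0692 → 3 s.f., 38 → 2 s.f.; limit is 2.
Rounded to 2 significant figures: 12.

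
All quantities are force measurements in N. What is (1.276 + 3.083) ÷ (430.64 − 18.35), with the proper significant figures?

0.01057

1.276 + 3.083 = 4.359, limited to 3 d.p. → 4 s.f.; 430.64 − 18.35 = 412.29, limited to 2 d.p. → 5 s.f.
Carrying full precision, 4.359 ÷ 412.29 = 0.0105726551699…; keep min(4, 5) = 4 s.f.
Rounded to 4 significant figures: 0.01057.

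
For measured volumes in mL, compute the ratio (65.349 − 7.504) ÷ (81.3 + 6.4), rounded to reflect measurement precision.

6.60 × 10^-1

65.349 − 7.504 = 57.845, limited to 3 d.p. → 5 s.f.; 81.3 + 6.4 = 87.7, limited to 1 d.p. → 3 s.f.
Carrying full precision, 57.845 ÷ 87.7 = 0.659578107184…; keep min(5, 3) = 3 s.f.
Rounded to 3 significant figures: 6.60 × 10^-1.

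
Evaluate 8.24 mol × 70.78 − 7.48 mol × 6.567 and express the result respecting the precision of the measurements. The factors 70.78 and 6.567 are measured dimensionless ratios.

8.24 × 70.78 = 583.2272 → 583 mol (3 s.f., last digit at the 10^0 place).
7.48 × 6.567 = 49.12116 → 49.1 mol (3 s.f., last digit at the 10^-1 place).
Difference: 534.10604 mol; keep the coarser place, 10^0.
Result: 534 mol.

534 mol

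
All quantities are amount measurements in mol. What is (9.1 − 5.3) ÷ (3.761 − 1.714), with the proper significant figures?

9.1 − 5.3 = 3.8, limited to 1 d.p. → 2 s.f.; 3.761 − 1.714 = 2.047, limited to 3 d.p. → 4 s.f.
Carrying full precision, 3.8 ÷ 2.047 = 1.85637518319…; keep min(2, 4) = 2 s.f.
Rounded to 2 significant figures: 1.9.

1.9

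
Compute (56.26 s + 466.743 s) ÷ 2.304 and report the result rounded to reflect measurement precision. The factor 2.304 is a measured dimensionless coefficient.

227.0 s

56.26 s + 466.743 s = 523.003 s; the sum is limited to 2 decimal places (5 s.f.).
Carrying full precision, 523.003 ÷ 2.304 = 226.997829861… s; 2.304 has 4 s.f., so the result keeps min(5, 4) = 4 s.f.
Rounded to 4 significant figures: 227.0 s.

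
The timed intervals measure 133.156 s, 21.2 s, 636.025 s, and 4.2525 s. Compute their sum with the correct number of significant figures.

133.156 s + 21.2 s + 636.025 s + 4.2525 s = 794.6335 s.
Addition/subtraction keeps the fewest decimal places: 133.156 → 3 decimal places, 21.2 → 1 decimal place, 636.025 → 3 decimal places, 4.2525 → 4 decimal places; limit is 1.
Rounded to 1 decimal place: 794.6 s.

794.6 s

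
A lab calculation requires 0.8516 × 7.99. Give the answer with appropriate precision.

0.8516 × 7.99 = 6.804284
Multiplication/division keeps the fewest significant figures: 0.8516 → 4 s.f., 7.99 → 3 s.f.; limit is 3.
Rounded to 3 significant figures: 6.80.

6.80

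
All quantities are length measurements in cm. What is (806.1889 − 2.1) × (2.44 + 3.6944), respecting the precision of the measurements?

4.93 × 10^3 cm²

806.1889 − 2.1 = 804.0889, limited to 1 d.p. → 4 s.f.; 2.44 + 3.6944 = 6.1344, limited to 2 d.p. → 3 s.f.
Carrying full precision, 804.0889 × 6.1344 = 4932.60294816; keep min(4, 3) = 3 s.f.
Rounded to 3 significant figures: 4.93 × 10^3 cm².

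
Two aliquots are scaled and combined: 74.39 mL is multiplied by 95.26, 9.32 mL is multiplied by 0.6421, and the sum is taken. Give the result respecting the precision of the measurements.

7092 mL

74.39 × 95.26 = 7086.3914 → 7086 mL (4 s.f., last digit at the 10^0 place).
9.32 × 0.6421 = 5.984372 → 5.98 mL (3 s.f., last digit at the 10^-2 place).
Sum: 7092.375772 mL; keep the coarser place, 10^0.
Result: 7092 mL.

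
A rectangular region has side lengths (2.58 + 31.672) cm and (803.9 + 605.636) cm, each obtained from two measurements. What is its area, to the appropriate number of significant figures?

2.58 + 31.672 = 34.252, limited to 2 d.p. → 4 s.f.; 803.9 + 605.636 = 1409.536, limited to 1 d.p. → 5 s.f.
Carrying full precision, 34.252 × 1409.536 = 48279.427072; keep min(4, 5) = 4 s.f.
Rounded to 4 significant figures: 4.828 × 10^4 cm².

4.828 × 10^4 cm²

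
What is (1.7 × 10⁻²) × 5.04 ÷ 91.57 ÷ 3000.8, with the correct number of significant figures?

3.1 × 10⁻⁷

(1.7 × 10⁻²) × 5.04 ÷ 91.57 ÷ 3000.8 = 3.11809392054 × 10^-7…
Multiplication/division keeps the fewest significant figures: 1.7 × 10⁻² → 2 s.f., 5.04 → 3 s.f., 91.57 → 4 s.f., 3000.8 → 5 s.f.; limit is 2.
Rounded to 2 significant figures: 3.1 × 10⁻⁷.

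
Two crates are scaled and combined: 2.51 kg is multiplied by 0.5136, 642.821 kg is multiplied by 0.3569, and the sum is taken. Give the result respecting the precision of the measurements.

230.7 kg

2.51 × 0.5136 = 1.289136 → 1.29 kg (3 s.f., last digit at the 10^-2 place).
642.821 × 0.3569 = 229.4228149 → 229.4 kg (4 s.f., last digit at the 10^-1 place).
Sum: 230.7119509 kg; keep the coarser place, 10^-1.
Result: 230.7 kg.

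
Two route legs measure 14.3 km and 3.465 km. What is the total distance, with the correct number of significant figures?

14.3 km + 3.465 km = 17.765 km.
Addition/subtraction keeps the fewest decimal places: 14.3 → 1 decimal place, 3.465 → 3 decimal places; limit is 1.
Rounded to 1 decimal place: 17.8 km.

17.8 km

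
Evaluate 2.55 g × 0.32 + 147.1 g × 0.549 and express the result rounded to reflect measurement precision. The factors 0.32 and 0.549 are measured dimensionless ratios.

81.6 g

2.55 × 0.32 = 0.816 → 0.82 g (2 s.f., last digit at the 10^-2 place).
147.1 × 0.549 = 80.7579 → 80.8 g (3 s.f., last digit at the 10^-1 place).
Sum: 81.5739 g; keep the coarser place, 10^-1.
Result: 81.6 g.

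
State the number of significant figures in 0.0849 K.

0.0849: leading zeros are not significant.

3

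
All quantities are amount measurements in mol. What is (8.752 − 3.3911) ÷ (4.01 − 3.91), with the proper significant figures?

8.752 − 3.3911 = 5.3609, limited to 3 d.p. → 4 s.f.; 4.01 − 3.91 = 0.10, limited to 2 d.p. → 2 s.f.
Carrying full precision, 5.3609 ÷ 0.10 = 53.609; keep min(4, 2) = 2 s.f.
Rounded to 2 significant figures: 54.

54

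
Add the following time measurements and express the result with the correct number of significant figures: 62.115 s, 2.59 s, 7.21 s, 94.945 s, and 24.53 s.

62.115 s + 2.59 s + 7.21 s + 94.945 s + 24.53 s = 191.390 s.
Addition/subtraction keeps the fewest decimal places: 62.115 → 3 decimal places, 2.59 → 2 decimal places, 7.21 → 2 decimal places, 94.945 → 3 decimal places, 24.53 → 2 decimal places; limit is 2.
Rounded to 2 decimal places: 1.9139 × 10² s.

1.9139 × 10² s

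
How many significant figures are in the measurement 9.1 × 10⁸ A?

2

9.1 × 10⁸: in scientific notation every digit of the coefficient is significant.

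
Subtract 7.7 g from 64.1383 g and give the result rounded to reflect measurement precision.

56.4 g

64.1383 g − 7.7 g = 56.4383 g.
Addition/subtraction keeps the fewest decimal places: 64.1383 → 4 decimal places, 7.7 → 1 decimal place; limit is 1.
Rounded to 1 decimal place: 56.4 g.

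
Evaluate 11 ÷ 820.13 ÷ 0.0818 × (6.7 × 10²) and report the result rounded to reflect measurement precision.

1.1 × 10²

11 ÷ 820.13 ÷ 0.0818 × (6.7 × 10²) = 109.857948753…
Multiplication/division keeps the fewest significant figures: 11 → 2 s.f., 820.13 → 5 s.f., 0.0818 → 3 s.f., 6.7 × 10² → 2 s.f.; limit is 2.
Rounded to 2 significant figures: 1.1 × 10².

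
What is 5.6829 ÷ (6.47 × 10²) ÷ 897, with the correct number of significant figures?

9.79 × 10⁻⁶

5.6829 ÷ (6.47 × 10²) ÷ 897 = 0.00000979204251162…
Multiplication/division keeps the fewest significant figures: 5.6829 → 5 s.f., 6.47 × 10² → 3 s.f., 897 → 3 s.f.; limit is 3.
Rounded to 3 significant figures: 9.79 × 10⁻⁶.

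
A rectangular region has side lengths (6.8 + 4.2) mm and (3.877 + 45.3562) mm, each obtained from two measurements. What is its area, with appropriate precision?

6.8 + 4.2 = 11.0, limited to 1 d.p. → 3 s.f.; 3.877 + 45.3562 = 49.2332, limited to 3 d.p. → 5 s.f.
Carrying full precision, 11.0 × 49.2332 = 541.5652; keep min(3, 5) = 3 s.f.
Rounded to 3 significant figures: 542 mm².

542 mm²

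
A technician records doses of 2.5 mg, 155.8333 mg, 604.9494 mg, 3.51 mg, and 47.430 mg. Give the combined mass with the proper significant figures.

2.5 mg + 155.8333 mg + 604.9494 mg + 3.51 mg + 47.430 mg = 814.2227 mg.
Addition/subtraction keeps the fewest decimal places: 2.5 → 1 decimal place, 155.8333 → 4 decimal places, 604.9494 → 4 decimal places, 3.51 → 2 decimal places, 47.430 → 3 decimal places; limit is 1.
Rounded to 1 decimal place: 814.2 mg.

814.2 mg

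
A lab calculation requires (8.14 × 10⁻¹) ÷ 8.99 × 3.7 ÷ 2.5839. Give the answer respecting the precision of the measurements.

(8.14 × 10⁻¹) ÷ 8.99 × 3.7 ÷ 2.5839 = 0.129655437597…
Multiplication/division keeps the fewest significant figures: 8.14 × 10⁻¹ → 3 s.f., 8.99 → 3 s.f., 3.7 → 2 s.f., 2.5839 → 5 s.f.; limit is 2.
Rounded to 2 significant figures: 0.13.

0.13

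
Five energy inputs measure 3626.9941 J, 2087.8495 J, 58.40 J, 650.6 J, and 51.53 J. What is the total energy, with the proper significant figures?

6475.4 J

3626.9941 J + 2087.8495 J + 58.40 J + 650.6 J + 51.53 J = 6475.3736 J.
Addition/subtraction keeps the fewest decimal places: 3626.9941 → 4 decimal places, 2087.8495 → 4 decimal places, 58.40 → 2 decimal places, 650.6 → 1 decimal place, 51.53 → 2 decimal places; limit is 1.
Rounded to 1 decimal place: 6475.4 J.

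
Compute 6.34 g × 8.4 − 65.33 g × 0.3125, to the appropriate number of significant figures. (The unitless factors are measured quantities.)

6.34 × 8.4 = 53.256 → 53 g (2 s.f., last digit at the 10^0 place).
65.33 × 0.3125 = 20.415625 → 20.42 g (4 s.f., last digit at the 10^-2 place).
Difference: 32.840375 g; keep the coarser place, 10^0.
Result: 33 g.

33 g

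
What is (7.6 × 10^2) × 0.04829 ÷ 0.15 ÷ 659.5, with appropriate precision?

0.37

(7.6 × 10^2) × 0.04829 ÷ 0.15 ÷ 659.5 = 0.370992165782…
Multiplication/division keeps the fewest significant figures: 7.6 × 10^2 → 2 s.f., 0.04829 → 4 s.f., 0.15 → 2 s.f., 659.5 → 4 s.f.; limit is 2.
Rounded to 2 significant figures: 0.37.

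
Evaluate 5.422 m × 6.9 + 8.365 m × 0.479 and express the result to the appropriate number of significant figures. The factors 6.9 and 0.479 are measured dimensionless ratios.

41 m

5.422 × 6.9 = 37.4118 → 37 m (2 s.f., last digit at the 10^0 place).
8.365 × 0.479 = 4.006835 → 4.01 m (3 s.f., last digit at the 10^-2 place).
Sum: 41.418635 m; keep the coarser place, 10^0.
Result: 41 m.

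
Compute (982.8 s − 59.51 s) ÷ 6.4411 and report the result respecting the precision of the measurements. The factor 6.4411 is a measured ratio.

982.8 s − 59.51 s = 923.29 s; the difference is limited to 1 decimal place (4 s.f.).
Carrying full precision, 923.29 ÷ 6.4411 = 143.343528279… s; 6.4411 has 5 s.f., so the result keeps min(4, 5) = 4 s.f.
Rounded to 4 significant figures: 143.3 s.

143.3 s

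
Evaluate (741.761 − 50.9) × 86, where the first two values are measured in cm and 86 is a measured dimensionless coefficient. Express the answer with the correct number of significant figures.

5.9 × 10^4 cm

741.761 cm − 50.9 cm = 690.861 cm; the difference is limited to 1 decimal place (4 s.f.).
Carrying full precision, 690.861 × 86 = 59414.046 cm; 86 has 2 s.f., so the result keeps min(4, 2) = 2 s.f.
Rounded to 2 significant figures: 5.9 × 10^4 cm.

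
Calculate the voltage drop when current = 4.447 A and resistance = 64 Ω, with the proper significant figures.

voltage drop = 4.447 A × 64 Ω = 284.608 V.
4.447 has 4 significant figures; 64 has 2.
Division/multiplication keeps the fewest: 2 significant figures.
Rounded: 2.8 × 10² V.

2.8 × 10² V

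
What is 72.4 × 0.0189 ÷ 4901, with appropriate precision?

2.79 × 10^-4

72.4 × 0.0189 ÷ 4901 = 0.000279200163232…
Multiplication/division keeps the fewest significant figures: 72.4 → 3 s.f., 0.0189 → 3 s.f., 4901 → 4 s.f.; limit is 3.
Rounded to 3 significant figures: 2.79 × 10^-4.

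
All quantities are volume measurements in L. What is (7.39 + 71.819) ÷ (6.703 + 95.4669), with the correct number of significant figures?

0.7753

7.39 + 71.819 = 79.209, limited to 2 d.p. → 4 s.f.; 6.703 + 95.4669 = 102.1699, limited to 3 d.p. → 6 s.f.
Carrying full precision, 79.209 ÷ 102.1699 = 0.775267471144…; keep min(4, 6) = 4 s.f.
Rounded to 4 significant figures: 0.7753.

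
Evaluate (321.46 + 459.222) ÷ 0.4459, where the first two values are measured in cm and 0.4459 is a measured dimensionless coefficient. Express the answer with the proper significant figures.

1.751 × 10³ cm

321.46 cm + 459.222 cm = 780.682 cm; the sum is limited to 2 decimal places (5 s.f.).
Carrying full precision, 780.682 ÷ 0.4459 = 1750.80062794… cm; 0.4459 has 4 s.f., so the result keeps min(5, 4) = 4 s.f.
Rounded to 4 significant figures: 1.751 × 10³ cm.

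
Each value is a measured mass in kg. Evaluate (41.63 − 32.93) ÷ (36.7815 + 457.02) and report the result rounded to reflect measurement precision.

41.63 − 32.93 = 8.70, limited to 2 d.p. → 3 s.f.; 36.7815 + 457.02 = 493.8015, limited to 2 d.p. → 5 s.f.
Carrying full precision, 8.70 ÷ 493.8015 = 0.0176184154969…; keep min(3, 5) = 3 s.f.
Rounded to 3 significant figures: 1.76 × 10⁻².

1.76 × 10⁻²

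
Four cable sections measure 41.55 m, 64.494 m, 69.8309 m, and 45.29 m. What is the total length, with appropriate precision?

221.16 m

41.55 m + 64.494 m + 69.8309 m + 45.29 m = 221.1649 m.
Addition/subtraction keeps the fewest decimal places: 41.55 → 2 decimal places, 64.494 → 3 decimal places, 69.8309 → 4 decimal places, 45.29 → 2 decimal places; limit is 2.
Rounded to 2 decimal places: 221.16 m.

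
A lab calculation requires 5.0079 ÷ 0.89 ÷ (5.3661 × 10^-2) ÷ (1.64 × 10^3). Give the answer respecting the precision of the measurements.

5.0079 ÷ 0.89 ÷ (5.3661 × 10^-2) ÷ (1.64 × 10^3) = 0.0639385865988…
Multiplication/division keeps the fewest significant figures: 5.0079 → 5 s.f., 0.89 → 2 s.f., 5.3661 × 10^-2 → 5 s.f., 1.64 × 10^3 → 3 s.f.; limit is 2.
Rounded to 2 significant figures: 0.064.

0.064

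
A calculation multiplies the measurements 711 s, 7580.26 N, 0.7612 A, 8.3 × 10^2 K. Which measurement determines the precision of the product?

8.3 × 10^2 K

711 s → 3 s.f.; 7580.26 N → 6 s.f.; 0.7612 A → 4 s.f.; 8.3 × 10^2 K → 2 s.f.
The fewest is 2 significant figures, from 8.3 × 10^2 K.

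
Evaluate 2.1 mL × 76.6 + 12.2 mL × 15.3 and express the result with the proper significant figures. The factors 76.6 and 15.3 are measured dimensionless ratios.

2.1 × 76.6 = 160.86 → 1.6 × 10² mL (2 s.f., last digit at the 10^1 place).
12.2 × 15.3 = 186.66 → 1.87 × 10² mL (3 s.f., last digit at the 10^0 place).
Sum: 347.52 mL; keep the coarser place, 10^1.
Result: 3.5 × 10² mL.

3.5 × 10² mL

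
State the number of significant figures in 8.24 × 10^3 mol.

8.24 × 10^3: in scientific notation every digit of the coefficient is significant.

3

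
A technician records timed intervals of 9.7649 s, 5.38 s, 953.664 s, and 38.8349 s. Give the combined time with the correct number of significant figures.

9.7649 s + 5.38 s + 953.664 s + 38.8349 s = 1007.6438 s.
Addition/subtraction keeps the fewest decimal places: 9.7649 → 4 decimal places, 5.38 → 2 decimal places, 953.664 → 3 decimal places, 38.8349 → 4 decimal places; limit is 2.
Rounded to 2 decimal places: 1007.64 s.

1007.64 s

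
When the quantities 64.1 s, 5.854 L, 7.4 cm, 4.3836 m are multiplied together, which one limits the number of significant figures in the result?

64.1 s → 3 s.f.; 5.854 L → 4 s.f.; 7.4 cm → 2 s.f.; 4.3836 m → 5 s.f.
The fewest is 2 significant figures, from 7.4 cm.

7.4 cm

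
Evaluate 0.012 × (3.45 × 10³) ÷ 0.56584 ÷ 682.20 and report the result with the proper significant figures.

0.11

0.012 × (3.45 × 10³) ÷ 0.56584 ÷ 682.20 = 0.107249427102…
Multiplication/division keeps the fewest significant figures: 0.012 → 2 s.f., 3.45 × 10³ → 3 s.f., 0.56584 → 5 s.f., 682.20 → 5 s.f.; limit is 2.
Rounded to 2 significant figures: 0.11.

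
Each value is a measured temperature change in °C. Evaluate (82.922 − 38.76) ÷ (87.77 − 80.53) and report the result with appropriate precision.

6.10

82.922 − 38.76 = 44.162, limited to 2 d.p. → 4 s.f.; 87.77 − 80.53 = 7.24, limited to 2 d.p. → 3 s.f.
Carrying full precision, 44.162 ÷ 7.24 = 6.09972375691…; keep min(4, 3) = 3 s.f.
Rounded to 3 significant figures: 6.10.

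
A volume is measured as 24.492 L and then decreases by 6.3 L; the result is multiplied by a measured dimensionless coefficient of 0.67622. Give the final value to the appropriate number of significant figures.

12.3 L

24.492 L − 6.3 L = 18.192 L; the difference is limited to 1 decimal place (3 s.f.).
Carrying full precision, 18.192 × 0.67622 = 12.30179424 L; 0.67622 has 5 s.f., so the result keeps min(3, 5) = 3 s.f.
Rounded to 3 significant figures: 12.3 L.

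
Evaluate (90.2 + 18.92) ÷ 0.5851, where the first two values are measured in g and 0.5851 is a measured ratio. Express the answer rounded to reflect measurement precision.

90.2 g + 18.92 g = 109.12 g; the sum is limited to 1 decimal place (4 s.f.).
Carrying full precision, 109.12 ÷ 0.5851 = 186.498034524… g; 0.5851 has 4 s.f., so the result keeps min(4, 4) = 4 s.f.
Rounded to 4 significant figures: 186.5 g.

186.5 g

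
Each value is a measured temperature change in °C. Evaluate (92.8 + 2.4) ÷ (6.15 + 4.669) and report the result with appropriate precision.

8.80

92.8 + 2.4 = 95.2, limited to 1 d.p. → 3 s.f.; 6.15 + 4.669 = 10.819, limited to 2 d.p. → 4 s.f.
Carrying full precision, 95.2 ÷ 10.819 = 8.79933450411…; keep min(3, 4) = 3 s.f.
Rounded to 3 significant figures: 8.80.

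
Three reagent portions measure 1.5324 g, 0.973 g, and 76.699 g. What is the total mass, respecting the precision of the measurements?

79.204 g

1.5324 g + 0.973 g + 76.699 g = 79.2044 g.
Addition/subtraction keeps the fewest decimal places: 1.5324 → 4 decimal places, 0.973 → 3 decimal places, 76.699 → 3 decimal places; limit is 3.
Rounded to 3 decimal places: 79.204 g.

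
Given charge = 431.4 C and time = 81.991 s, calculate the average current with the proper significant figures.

5.262 A

average current = 431.4 C ÷ 81.991 s = 5.26155309729… A.
431.4 has 4 significant figures; 81.991 has 5.
Division/multiplication keeps the fewest: 4 significant figures.
Rounded: 5.262 A.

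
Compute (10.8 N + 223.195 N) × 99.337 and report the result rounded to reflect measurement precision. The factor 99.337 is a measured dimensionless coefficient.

2.324 × 10^4 N

10.8 N + 223.195 N = 233.995 N; the sum is limited to 1 decimal place (4 s.f.).
Carrying full precision, 233.995 × 99.337 = 23244.361315 N; 99.337 has 5 s.f., so the result keeps min(4, 5) = 4 s.f.
Rounded to 4 significant figures: 2.324 × 10^4 N.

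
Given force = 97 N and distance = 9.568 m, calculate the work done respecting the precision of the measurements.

work done = 97 N × 9.568 m = 928.096 J.
97 has 2 significant figures; 9.568 has 4.
Division/multiplication keeps the fewest: 2 significant figures.
Rounded: 9.3 × 10^2 J.

9.3 × 10^2 J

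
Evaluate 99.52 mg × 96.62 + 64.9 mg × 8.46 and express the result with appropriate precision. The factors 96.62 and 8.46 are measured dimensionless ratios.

99.52 × 96.62 = 9615.6224 → 9616 mg (4 s.f., last digit at the 10^0 place).
64.9 × 8.46 = 549.054 → 5.49 × 10² mg (3 s.f., last digit at the 10^0 place).
Sum: 10164.6764 mg; keep the coarser place, 10^0.
Result: 10165 mg.

10165 mg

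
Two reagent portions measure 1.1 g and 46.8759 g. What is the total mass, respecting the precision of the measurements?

1.1 g + 46.8759 g = 47.9759 g.
Addition/subtraction keeps the fewest decimal places: 1.1 → 1 decimal place, 46.8759 → 4 decimal places; limit is 1.
Rounded to 1 decimal place: 48.0 g.

48.0 g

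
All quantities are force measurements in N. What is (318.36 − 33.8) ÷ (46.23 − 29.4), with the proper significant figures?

16.9

318.36 − 33.8 = 284.56, limited to 1 d.p. → 4 s.f.; 46.23 − 29.4 = 16.83, limited to 1 d.p. → 3 s.f.
Carrying full precision, 284.56 ÷ 16.83 = 16.907902555…; keep min(4, 3) = 3 s.f.
Rounded to 3 significant figures: 16.9.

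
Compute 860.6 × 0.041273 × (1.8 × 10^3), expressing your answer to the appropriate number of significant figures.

860.6 × 0.041273 × (1.8 × 10^3) = 63935.17884
Multiplication/division keeps the fewest significant figures: 860.6 → 4 s.f., 0.041273 → 5 s.f., 1.8 × 10^3 → 2 s.f.; limit is 2.
Rounded to 2 significant figures: 6.4 × 10^4.

6.4 × 10^4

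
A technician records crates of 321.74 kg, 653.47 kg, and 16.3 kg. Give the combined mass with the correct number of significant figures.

321.74 kg + 653.47 kg + 16.3 kg = 991.51 kg.
Addition/subtraction keeps the fewest decimal places: 321.74 → 2 decimal places, 653.47 → 2 decimal places, 16.3 → 1 decimal place; limit is 1.
Rounded to 1 decimal place: 991.5 kg.

991.5 kg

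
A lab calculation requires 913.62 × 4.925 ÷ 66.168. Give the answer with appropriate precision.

913.62 × 4.925 ÷ 66.168 = 68.0023349655…
Multiplication/division keeps the fewest significant figures: 913.62 → 5 s.f., 4.925 → 4 s.f., 66.168 → 5 s.f.; limit is 4.
Rounded to 4 significant figures: 68.00.

68.00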